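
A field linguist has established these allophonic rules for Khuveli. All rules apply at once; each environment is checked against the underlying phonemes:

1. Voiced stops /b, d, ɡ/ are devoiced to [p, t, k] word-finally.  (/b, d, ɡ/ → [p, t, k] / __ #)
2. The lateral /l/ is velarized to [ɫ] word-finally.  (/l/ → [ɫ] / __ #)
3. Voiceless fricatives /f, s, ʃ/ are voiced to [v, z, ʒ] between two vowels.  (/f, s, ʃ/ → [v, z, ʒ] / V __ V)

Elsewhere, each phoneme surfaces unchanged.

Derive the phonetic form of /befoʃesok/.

[bevoʒezok]

/b/ (word-initial): rule 1 targets it, but not word-finally → unchanged [b].
/f/ (between /e/ and /o/): between two vowels, so rule 3 applies → [v].
/ʃ/ (between /o/ and /e/): between two vowels, so rule 3 applies → [ʒ].
/s/ meets the environment for rule 3 (between two vowels) → [z].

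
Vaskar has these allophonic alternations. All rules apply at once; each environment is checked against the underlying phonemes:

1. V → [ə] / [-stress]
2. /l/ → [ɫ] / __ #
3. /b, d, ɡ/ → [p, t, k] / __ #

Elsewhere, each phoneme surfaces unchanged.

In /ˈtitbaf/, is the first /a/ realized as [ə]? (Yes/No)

Yes

/a/ (between /b/ and /f/) occurs in an unstressed syllable → [ə] by rule 1.
The actual realization is [ə], which matches [ə].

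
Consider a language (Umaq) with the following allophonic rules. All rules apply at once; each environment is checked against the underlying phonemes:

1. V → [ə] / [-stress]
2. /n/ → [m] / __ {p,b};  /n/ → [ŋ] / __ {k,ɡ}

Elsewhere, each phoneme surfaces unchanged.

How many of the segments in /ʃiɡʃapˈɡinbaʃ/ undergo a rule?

Segments that undergo a rule: /i/ → [ə] (rule 1); /a/ → [ə] (rule 1); /n/ → [m] (rule 2); /a/ → [ə] (rule 1).
All other segments surface unchanged.

4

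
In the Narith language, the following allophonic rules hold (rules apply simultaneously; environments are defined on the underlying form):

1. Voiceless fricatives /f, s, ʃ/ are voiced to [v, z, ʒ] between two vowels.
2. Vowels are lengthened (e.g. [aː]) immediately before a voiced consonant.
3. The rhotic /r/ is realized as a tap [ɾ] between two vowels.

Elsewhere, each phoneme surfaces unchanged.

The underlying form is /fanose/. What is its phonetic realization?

[faːnoze]

/f/ (word-initial) fails the environment for rule 1, so it stays [f].
/a/ (between /f/ and /n/): before a voiced consonant, so rule 2 applies → [aː].
/n/ — not in any rule's target class → [n].
/o/ (between /n/ and /s/) fails the environment for rule 2, so it stays [o].
/s/ (between /o/ and /e/): between two vowels, so rule 1 applies → [z].
/e/ (word-final) fails the environment for rule 2, so it stays [e].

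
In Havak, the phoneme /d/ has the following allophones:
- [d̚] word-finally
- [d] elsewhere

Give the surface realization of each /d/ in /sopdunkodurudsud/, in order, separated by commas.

[d], [d], [d], [d̚]

Occurrence 1 (position 4): no conditioning environment matches → elsewhere allophone [d].
Occurrence 2 (position 9): no conditioning environment matches → elsewhere allophone [d].
Occurrence 3 (position 13): no conditioning environment matches → elsewhere allophone [d].
Occurrence 4 (position 16): word-finally → [d̚].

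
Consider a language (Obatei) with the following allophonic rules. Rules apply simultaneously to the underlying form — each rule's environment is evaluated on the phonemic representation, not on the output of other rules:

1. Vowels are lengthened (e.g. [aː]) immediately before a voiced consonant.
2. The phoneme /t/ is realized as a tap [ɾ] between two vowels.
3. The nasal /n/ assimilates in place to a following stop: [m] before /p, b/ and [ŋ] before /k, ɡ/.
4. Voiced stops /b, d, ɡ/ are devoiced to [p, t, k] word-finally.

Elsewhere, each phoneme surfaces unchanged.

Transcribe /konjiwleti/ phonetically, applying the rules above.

/o/ (between /k/ and /n/) occurs before a voiced consonant → [oː] by rule 1.
/n/ (between /o/ and /j/) fails the environment for rule 3, so it stays [n].
/i/ — between /j/ and /w/, before a voiced consonant — surfaces as [iː] (rule 1).
/e/ (between /l/ and /t/) is in the target of rule 1 but the environment (before a voiced consonant) is not met → [e].
/t/ — between /e/ and /i/, between two vowels — surfaces as [ɾ] (rule 2).
/i/ (word-final) fails the environment for rule 1, so it stays [i].

[koːnjiːwleɾi]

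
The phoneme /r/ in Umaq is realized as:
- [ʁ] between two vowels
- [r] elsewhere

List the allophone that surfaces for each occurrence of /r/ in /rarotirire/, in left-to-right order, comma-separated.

[r], [ʁ], [ʁ], [ʁ]

Occurrence 1 (position 1): no conditioning environment matches → elsewhere allophone [r].
Occurrence 2 (position 3): between two vowels → [ʁ].
Occurrence 3 (position 7): between two vowels → [ʁ].
Occurrence 4 (position 9): between two vowels → [ʁ].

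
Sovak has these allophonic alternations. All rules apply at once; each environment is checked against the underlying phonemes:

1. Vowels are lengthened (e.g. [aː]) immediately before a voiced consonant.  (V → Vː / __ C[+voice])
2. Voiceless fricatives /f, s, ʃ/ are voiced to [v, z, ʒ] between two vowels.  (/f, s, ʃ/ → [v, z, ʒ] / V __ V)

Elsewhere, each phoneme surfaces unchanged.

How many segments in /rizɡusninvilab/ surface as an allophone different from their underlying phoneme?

Segments that undergo a rule: /i/ → [iː] (rule 1); /i/ → [iː] (rule 1); /i/ → [iː] (rule 1); /a/ → [aː] (rule 1).
All other segments surface unchanged.

4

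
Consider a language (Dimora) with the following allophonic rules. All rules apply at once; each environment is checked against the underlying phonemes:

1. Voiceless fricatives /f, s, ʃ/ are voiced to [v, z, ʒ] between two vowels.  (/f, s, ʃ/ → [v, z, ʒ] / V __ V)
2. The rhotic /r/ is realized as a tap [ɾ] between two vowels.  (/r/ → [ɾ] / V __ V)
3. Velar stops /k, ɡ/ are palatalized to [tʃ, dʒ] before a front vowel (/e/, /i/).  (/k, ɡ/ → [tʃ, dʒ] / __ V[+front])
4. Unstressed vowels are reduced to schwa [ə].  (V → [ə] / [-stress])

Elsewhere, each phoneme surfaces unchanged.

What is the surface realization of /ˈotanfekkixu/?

/o/ (word-initial): rule 4 targets it, but not in an unstressed syllable → unchanged [o].
/a/ meets the environment for rule 4 (in an unstressed syllable) → [ə].
/f/ (between /n/ and /e/) fails the environment for rule 1, so it stays [f].
/e/ (between /f/ and /k/): in an unstressed syllable, so rule 4 applies → [ə].
/k/ — between /e/ and /k/; rule 3 does not apply here → [k].
/k/ (between /k/ and /i/): before a front vowel, so rule 3 applies → [tʃ].
/i/ meets the environment for rule 4 (in an unstressed syllable) → [ə].
Rule 4 applies to /u/ (word-final: in an unstressed syllable) → [ə].

[ˈotənfəktʃəxə]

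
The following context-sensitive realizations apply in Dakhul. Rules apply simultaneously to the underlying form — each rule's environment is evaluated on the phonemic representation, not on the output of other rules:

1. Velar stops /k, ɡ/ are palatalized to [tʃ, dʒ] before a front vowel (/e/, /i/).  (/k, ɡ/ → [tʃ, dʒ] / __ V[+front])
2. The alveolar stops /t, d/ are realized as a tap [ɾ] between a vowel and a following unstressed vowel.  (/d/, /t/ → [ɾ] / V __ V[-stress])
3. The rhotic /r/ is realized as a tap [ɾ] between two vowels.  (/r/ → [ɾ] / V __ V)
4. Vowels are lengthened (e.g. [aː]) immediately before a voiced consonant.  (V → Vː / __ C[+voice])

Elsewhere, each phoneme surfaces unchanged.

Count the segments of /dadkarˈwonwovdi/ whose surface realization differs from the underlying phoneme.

4

Segments that undergo a rule: /a/ → [aː] (rule 4); /a/ → [aː] (rule 4); /o/ → [oː] (rule 4); /o/ → [oː] (rule 4).
All other segments surface unchanged.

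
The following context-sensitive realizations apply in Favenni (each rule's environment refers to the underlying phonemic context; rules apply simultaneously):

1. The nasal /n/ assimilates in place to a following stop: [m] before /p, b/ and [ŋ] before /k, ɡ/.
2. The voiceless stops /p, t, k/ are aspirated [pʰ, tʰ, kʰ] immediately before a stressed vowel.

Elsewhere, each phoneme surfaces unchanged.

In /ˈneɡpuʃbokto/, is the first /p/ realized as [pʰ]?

No

/p/ (between /ɡ/ and /u/): rule 2 targets it, but not immediately before a stressed vowel → unchanged [p].
The actual realization is [p], not [pʰ].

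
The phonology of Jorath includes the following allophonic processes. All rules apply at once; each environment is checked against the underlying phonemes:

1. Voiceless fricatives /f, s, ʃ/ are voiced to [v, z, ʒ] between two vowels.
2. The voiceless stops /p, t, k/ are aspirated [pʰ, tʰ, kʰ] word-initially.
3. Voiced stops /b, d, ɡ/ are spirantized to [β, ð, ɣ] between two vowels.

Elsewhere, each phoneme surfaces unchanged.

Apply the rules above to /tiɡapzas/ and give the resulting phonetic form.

[tʰiɣapzas]

/t/ (word-initial): word-initially, so rule 2 applies → [tʰ].
/i/ (between /t/ and /ɡ/): no rule targets it → [i].
Rule 3 applies to /ɡ/ (between /i/ and /a/: between two vowels) → [ɣ].
/a/ stays [a].
/p/ (between /a/ and /z/) fails the environment for rule 2, so it stays [p].
/z/ (between /p/ and /a/) is unaffected → [z].
/a/ (between /z/ and /s/) is unaffected → [a].
/s/ — word-final; rule 1 does not apply here → [s].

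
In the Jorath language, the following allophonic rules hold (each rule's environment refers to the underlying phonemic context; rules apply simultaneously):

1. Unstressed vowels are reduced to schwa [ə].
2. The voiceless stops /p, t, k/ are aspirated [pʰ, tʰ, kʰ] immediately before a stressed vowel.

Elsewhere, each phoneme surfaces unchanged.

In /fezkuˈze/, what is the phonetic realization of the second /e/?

[e]

/e/ — word-final; rule 1 does not apply here → [e].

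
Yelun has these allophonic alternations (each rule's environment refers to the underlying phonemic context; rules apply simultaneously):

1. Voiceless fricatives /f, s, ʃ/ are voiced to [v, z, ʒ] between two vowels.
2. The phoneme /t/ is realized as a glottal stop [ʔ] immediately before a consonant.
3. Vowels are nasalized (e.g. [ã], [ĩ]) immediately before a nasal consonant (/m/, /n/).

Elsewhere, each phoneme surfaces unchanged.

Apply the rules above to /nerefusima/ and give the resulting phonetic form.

[nerevuzĩma]

/n/ — not in any rule's target class → [n].
/e/ (between /n/ and /r/) fails the environment for rule 3, so it stays [e].
/r/ (between /e/ and /e/) is unaffected → [r].
/e/ (between /r/ and /f/): rule 3 targets it, but not before a nasal consonant → unchanged [e].
/f/ (between /e/ and /u/) occurs between two vowels → [v] by rule 1.
/u/ (between /f/ and /s/): rule 3 targets it, but not before a nasal consonant → unchanged [u].
/s/ (between /u/ and /i/): between two vowels, so rule 1 applies → [z].
/i/ (between /s/ and /m/) occurs before a nasal consonant → [ĩ] by rule 3.
/m/ (between /i/ and /a/): no rule targets it → [m].
/a/ (word-final): rule 3 targets it, but not before a nasal consonant → unchanged [a].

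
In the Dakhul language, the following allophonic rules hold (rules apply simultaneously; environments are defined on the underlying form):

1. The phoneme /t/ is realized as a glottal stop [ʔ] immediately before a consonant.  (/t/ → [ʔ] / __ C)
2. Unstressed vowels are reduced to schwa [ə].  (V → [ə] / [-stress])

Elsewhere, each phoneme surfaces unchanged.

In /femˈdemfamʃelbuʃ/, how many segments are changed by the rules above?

4

Segments that undergo a rule: /e/ → [ə] (rule 2); /a/ → [ə] (rule 2); /e/ → [ə] (rule 2); /u/ → [ə] (rule 2).
All other segments surface unchanged.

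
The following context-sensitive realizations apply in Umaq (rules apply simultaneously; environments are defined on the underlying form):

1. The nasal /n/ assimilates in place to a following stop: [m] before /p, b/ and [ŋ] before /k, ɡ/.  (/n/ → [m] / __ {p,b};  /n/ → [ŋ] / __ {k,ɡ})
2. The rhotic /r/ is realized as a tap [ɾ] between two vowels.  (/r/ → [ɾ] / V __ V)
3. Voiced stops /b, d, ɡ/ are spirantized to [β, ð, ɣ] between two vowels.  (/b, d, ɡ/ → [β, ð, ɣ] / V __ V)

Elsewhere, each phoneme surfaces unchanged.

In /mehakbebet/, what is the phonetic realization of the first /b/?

[b]

/b/ (between /k/ and /e/) fails the environment for rule 3, so it stays [b].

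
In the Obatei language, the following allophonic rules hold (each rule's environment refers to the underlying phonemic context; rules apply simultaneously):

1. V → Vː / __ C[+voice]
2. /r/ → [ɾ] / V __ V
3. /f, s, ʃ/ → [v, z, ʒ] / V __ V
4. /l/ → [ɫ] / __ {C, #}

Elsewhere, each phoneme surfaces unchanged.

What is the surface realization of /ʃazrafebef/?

/ʃ/ (word-initial) fails the environment for rule 3, so it stays [ʃ].
/a/ — between /ʃ/ and /z/, before a voiced consonant — surfaces as [aː] (rule 1).
/r/ (between /z/ and /a/): rule 2 targets it, but not between two vowels → unchanged [r].
/a/ (between /r/ and /f/) fails the environment for rule 1, so it stays [a].
/f/ (between /a/ and /e/) occurs between two vowels → [v] by rule 3.
/e/ — between /f/ and /b/, before a voiced consonant — surfaces as [eː] (rule 1).
/e/ — between /b/ and /f/; rule 1 does not apply here → [e].
/f/ (word-final) fails the environment for rule 3, so it stays [f].

[ʃaːzraveːbef]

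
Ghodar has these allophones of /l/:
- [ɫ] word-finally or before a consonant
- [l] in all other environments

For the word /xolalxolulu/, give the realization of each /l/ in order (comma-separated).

Occurrence 1 (position 3): no conditioning environment matches → elsewhere allophone [l].
Occurrence 2 (position 5): word-finally or before a consonant → [ɫ].
Occurrence 3 (position 8): no conditioning environment matches → elsewhere allophone [l].
Occurrence 4 (position 10): no conditioning environment matches → elsewhere allophone [l].

[l], [ɫ], [l], [l]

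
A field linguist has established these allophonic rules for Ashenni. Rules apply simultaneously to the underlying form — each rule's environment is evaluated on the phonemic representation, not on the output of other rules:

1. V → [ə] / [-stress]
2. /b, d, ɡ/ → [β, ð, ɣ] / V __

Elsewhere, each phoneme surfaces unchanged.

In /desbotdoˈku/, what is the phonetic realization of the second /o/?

/o/ — between /d/ and /k/, in an unstressed syllable — surfaces as [ə] (rule 1).

[ə]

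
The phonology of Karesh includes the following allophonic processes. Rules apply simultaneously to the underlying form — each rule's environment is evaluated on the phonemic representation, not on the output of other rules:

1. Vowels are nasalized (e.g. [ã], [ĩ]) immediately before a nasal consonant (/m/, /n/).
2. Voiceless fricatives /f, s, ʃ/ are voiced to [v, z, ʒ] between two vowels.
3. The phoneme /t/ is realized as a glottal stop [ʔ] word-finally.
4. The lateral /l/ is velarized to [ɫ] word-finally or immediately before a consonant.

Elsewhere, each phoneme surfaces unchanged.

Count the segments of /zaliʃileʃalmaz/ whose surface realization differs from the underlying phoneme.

Segments that undergo a rule: /ʃ/ → [ʒ] (rule 2); /ʃ/ → [ʒ] (rule 2); /l/ → [ɫ] (rule 4).
All other segments surface unchanged.

3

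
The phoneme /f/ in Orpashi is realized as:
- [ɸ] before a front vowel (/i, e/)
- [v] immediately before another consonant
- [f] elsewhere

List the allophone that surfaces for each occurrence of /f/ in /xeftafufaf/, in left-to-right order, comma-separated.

[v], [f], [f], [f]

Occurrence 1 (position 3): immediately before another consonant → [v].
Occurrence 2 (position 6): no conditioning environment matches → elsewhere allophone [f].
Occurrence 3 (position 8): no conditioning environment matches → elsewhere allophone [f].
Occurrence 4 (position 10): no conditioning environment matches → elsewhere allophone [f].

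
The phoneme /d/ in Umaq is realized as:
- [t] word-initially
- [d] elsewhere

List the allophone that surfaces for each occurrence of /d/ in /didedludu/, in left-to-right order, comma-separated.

Occurrence 1 (position 1): word-initially → [t].
Occurrence 2 (position 3): no conditioning environment matches → elsewhere allophone [d].
Occurrence 3 (position 5): no conditioning environment matches → elsewhere allophone [d].
Occurrence 4 (position 8): no conditioning environment matches → elsewhere allophone [d].

[t], [d], [d], [d]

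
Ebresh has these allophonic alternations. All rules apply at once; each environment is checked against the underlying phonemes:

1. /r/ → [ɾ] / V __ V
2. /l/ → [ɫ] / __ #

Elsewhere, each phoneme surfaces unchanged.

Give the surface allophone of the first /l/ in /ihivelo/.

/l/ (between /e/ and /o/) fails the environment for rule 2, so it stays [l].

[l]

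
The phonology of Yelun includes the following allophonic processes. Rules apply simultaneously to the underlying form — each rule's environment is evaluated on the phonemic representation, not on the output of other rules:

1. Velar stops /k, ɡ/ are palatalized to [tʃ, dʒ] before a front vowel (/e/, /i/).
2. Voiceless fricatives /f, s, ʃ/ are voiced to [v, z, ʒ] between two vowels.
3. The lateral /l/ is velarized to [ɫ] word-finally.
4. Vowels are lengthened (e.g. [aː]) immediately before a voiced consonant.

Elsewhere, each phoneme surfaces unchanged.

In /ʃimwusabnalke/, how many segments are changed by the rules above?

Segments that undergo a rule: /i/ → [iː] (rule 4); /s/ → [z] (rule 2); /a/ → [aː] (rule 4); /a/ → [aː] (rule 4); /k/ → [tʃ] (rule 1).
All other segments surface unchanged.

5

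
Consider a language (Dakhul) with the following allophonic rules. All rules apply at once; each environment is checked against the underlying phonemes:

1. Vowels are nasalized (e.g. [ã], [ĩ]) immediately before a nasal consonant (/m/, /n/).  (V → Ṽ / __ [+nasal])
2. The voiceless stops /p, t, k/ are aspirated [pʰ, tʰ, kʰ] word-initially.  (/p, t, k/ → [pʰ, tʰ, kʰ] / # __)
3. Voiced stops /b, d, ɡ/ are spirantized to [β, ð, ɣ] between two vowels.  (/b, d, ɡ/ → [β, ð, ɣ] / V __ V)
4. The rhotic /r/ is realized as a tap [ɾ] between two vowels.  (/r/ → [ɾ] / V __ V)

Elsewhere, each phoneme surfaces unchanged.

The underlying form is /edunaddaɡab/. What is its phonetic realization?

/e/ (word-initial): rule 1 targets it, but not before a nasal consonant → unchanged [e].
/d/ (between /e/ and /u/) occurs between two vowels → [ð] by rule 3.
/u/ — between /d/ and /n/, before a nasal consonant — surfaces as [ũ] (rule 1).
/n/ — not in any rule's target class → [n].
/a/ (between /n/ and /d/) is in the target of rule 1 but the environment (before a nasal consonant) is not met → [a].
/d/ (between /a/ and /d/) is in the target of rule 3 but the environment (between two vowels) is not met → [d].
/d/ (between /d/ and /a/) is in the target of rule 3 but the environment (between two vowels) is not met → [d].
/a/ (between /d/ and /ɡ/) fails the environment for rule 1, so it stays [a].
/ɡ/ — between /a/ and /a/, between two vowels — surfaces as [ɣ] (rule 3).
/a/ — between /ɡ/ and /b/; rule 1 does not apply here → [a].
/b/ — word-final; rule 3 does not apply here → [b].

[eðũnaddaɣab]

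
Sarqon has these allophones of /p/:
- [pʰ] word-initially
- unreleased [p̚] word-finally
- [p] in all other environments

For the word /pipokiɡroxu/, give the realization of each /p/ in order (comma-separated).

[pʰ], [p]

Occurrence 1 (position 1): word-initially → [pʰ].
Occurrence 2 (position 3): no conditioning environment matches → elsewhere allophone [p].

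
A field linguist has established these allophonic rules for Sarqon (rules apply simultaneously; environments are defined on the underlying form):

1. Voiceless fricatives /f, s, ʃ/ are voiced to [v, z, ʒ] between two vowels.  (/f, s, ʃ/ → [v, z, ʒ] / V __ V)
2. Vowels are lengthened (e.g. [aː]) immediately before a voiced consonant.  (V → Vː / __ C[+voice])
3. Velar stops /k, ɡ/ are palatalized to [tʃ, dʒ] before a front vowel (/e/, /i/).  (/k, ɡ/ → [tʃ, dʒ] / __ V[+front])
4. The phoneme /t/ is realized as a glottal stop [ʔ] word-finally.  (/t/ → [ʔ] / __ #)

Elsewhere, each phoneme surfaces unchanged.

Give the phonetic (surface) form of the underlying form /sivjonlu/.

[siːvjoːnlu]

/s/ (word-initial): rule 1 targets it, but not between two vowels → unchanged [s].
/i/ meets the environment for rule 2 (before a voiced consonant) → [iː].
/v/ (between /i/ and /j/): no rule targets it → [v].
/j/ stays [j].
/o/ meets the environment for rule 2 (before a voiced consonant) → [oː].
/n/ (between /o/ and /l/) is unaffected → [n].
/l/ (between /n/ and /u/) is unaffected → [l].
/u/ (word-final) fails the environment for rule 2, so it stays [u].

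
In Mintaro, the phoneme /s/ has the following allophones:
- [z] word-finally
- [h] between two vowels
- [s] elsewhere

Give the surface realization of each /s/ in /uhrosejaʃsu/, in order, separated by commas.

Occurrence 1 (position 5): between two vowels → [h].
Occurrence 2 (position 10): no conditioning environment matches → elsewhere allophone [s].

[h], [s]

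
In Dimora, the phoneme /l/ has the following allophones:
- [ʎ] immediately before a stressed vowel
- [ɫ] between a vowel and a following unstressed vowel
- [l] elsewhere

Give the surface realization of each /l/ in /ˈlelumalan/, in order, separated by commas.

[ʎ], [ɫ], [ɫ]

Occurrence 1 (position 1): immediately before a stressed vowel → [ʎ].
Occurrence 2 (position 3): between a vowel and a following unstressed vowel → [ɫ].
Occurrence 3 (position 7): between a vowel and a following unstressed vowel → [ɫ].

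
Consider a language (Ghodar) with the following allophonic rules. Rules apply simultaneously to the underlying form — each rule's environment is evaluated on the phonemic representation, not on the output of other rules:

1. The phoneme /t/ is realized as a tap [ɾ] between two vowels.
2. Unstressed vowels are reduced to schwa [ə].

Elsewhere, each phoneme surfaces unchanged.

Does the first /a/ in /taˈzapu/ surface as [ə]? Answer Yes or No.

Yes

/a/ meets the environment for rule 2 (in an unstressed syllable) → [ə].
The actual realization is [ə], which matches [ə].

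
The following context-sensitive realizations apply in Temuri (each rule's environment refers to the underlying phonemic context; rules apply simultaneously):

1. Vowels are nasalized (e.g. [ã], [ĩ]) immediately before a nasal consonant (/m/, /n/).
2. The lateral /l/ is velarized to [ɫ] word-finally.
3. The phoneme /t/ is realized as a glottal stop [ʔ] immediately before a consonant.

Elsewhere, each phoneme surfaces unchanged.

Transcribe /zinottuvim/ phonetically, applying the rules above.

/z/ — not in any rule's target class → [z].
/i/ (between /z/ and /n/) occurs before a nasal consonant → [ĩ] by rule 1.
/n/ stays [n].
/o/ (between /n/ and /t/): rule 1 targets it, but not before a nasal consonant → unchanged [o].
/t/ (between /o/ and /t/): immediately before a consonant, so rule 3 applies → [ʔ].
/t/ (between /t/ and /u/) fails the environment for rule 3, so it stays [t].
/u/ (between /t/ and /v/): rule 1 targets it, but not before a nasal consonant → unchanged [u].
/v/ (between /u/ and /i/): no rule targets it → [v].
/i/ (between /v/ and /m/): before a nasal consonant, so rule 1 applies → [ĩ].
/m/ stays [m].

[zĩnoʔtuvĩm]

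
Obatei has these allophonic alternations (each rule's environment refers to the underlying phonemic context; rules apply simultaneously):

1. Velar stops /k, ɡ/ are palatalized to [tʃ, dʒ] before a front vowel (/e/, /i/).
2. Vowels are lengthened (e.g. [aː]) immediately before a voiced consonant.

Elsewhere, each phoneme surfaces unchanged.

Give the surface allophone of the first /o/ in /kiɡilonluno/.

[oː]

Rule 2 applies to /o/ (between /l/ and /n/: before a voiced consonant) → [oː].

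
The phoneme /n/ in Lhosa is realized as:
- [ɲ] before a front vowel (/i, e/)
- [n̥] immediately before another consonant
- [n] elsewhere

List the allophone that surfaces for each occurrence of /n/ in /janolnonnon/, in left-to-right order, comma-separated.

Occurrence 1 (position 3): no conditioning environment matches → elsewhere allophone [n].
Occurrence 2 (position 6): no conditioning environment matches → elsewhere allophone [n].
Occurrence 3 (position 8): immediately before another consonant → [n̥].
Occurrence 4 (position 9): no conditioning environment matches → elsewhere allophone [n].
Occurrence 5 (position 11): no conditioning environment matches → elsewhere allophone [n].

[n], [n], [n̥], [n], [n]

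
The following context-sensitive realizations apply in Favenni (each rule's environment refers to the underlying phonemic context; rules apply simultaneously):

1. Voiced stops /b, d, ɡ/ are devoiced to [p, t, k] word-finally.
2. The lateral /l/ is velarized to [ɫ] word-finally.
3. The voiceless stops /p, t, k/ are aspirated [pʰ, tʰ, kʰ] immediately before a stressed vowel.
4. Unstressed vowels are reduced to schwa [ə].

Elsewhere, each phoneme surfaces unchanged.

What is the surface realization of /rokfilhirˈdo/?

[rəkfəlhərˈdo]

/o/ (between /r/ and /k/) occurs in an unstressed syllable → [ə] by rule 4.
/k/ (between /o/ and /f/): rule 3 targets it, but not immediately before a stressed vowel → unchanged [k].
/i/ (between /f/ and /l/): in an unstressed syllable, so rule 4 applies → [ə].
/l/ (between /i/ and /h/): rule 2 targets it, but not word-finally → unchanged [l].
Rule 4 applies to /i/ (between /h/ and /r/: in an unstressed syllable) → [ə].
/d/ — between /r/ and /o/; rule 1 does not apply here → [d].
/o/ — word-final; rule 4 does not apply here → [o].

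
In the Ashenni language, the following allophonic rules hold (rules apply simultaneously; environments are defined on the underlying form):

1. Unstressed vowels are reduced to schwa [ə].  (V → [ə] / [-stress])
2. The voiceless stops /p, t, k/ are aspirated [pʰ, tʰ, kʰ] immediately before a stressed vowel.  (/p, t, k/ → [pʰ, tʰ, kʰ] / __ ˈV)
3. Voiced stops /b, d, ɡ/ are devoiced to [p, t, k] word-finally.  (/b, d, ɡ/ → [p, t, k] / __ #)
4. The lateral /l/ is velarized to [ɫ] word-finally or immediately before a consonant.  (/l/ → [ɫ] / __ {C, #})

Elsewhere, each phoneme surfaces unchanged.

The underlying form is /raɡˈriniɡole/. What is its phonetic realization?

[rəɡˈrinəɡələ]

/r/ (word-initial) is unaffected → [r].
Rule 1 applies to /a/ (between /r/ and /ɡ/: in an unstressed syllable) → [ə].
/ɡ/ (between /a/ and /r/) is in the target of rule 3 but the environment (word-finally) is not met → [ɡ].
/r/ (between /ɡ/ and /i/) is unaffected → [r].
/i/ — between /r/ and /n/; rule 1 does not apply here → [i].
/n/ stays [n].
Rule 1 applies to /i/ (between /n/ and /ɡ/: in an unstressed syllable) → [ə].
/ɡ/ (between /i/ and /o/) is in the target of rule 3 but the environment (word-finally) is not met → [ɡ].
Rule 1 applies to /o/ (between /ɡ/ and /l/: in an unstressed syllable) → [ə].
/l/ — between /o/ and /e/; rule 4 does not apply here → [l].
/e/ (word-final): in an unstressed syllable, so rule 1 applies → [ə].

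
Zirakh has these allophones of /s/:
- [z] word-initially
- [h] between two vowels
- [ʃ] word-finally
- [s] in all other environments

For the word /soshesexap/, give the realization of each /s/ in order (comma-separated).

Occurrence 1 (position 1): word-initially → [z].
Occurrence 2 (position 3): no conditioning environment matches → elsewhere allophone [s].
Occurrence 3 (position 6): between two vowels → [h].

[z], [s], [h]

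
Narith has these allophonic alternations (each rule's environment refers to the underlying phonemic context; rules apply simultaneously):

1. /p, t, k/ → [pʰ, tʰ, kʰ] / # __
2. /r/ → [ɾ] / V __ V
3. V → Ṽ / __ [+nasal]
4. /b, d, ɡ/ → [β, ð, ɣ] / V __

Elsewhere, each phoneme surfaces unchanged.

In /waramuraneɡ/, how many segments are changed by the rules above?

5

Segments that undergo a rule: /r/ → [ɾ] (rule 2); /a/ → [ã] (rule 3); /r/ → [ɾ] (rule 2); /a/ → [ã] (rule 3); /ɡ/ → [ɣ] (rule 4).
All other segments surface unchanged.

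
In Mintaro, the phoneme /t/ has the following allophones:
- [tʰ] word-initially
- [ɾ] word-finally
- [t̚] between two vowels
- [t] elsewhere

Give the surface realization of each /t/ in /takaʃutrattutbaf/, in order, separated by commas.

[tʰ], [t], [t], [t], [t]

Occurrence 1 (position 1): word-initially → [tʰ].
Occurrence 2 (position 7): no conditioning environment matches → elsewhere allophone [t].
Occurrence 3 (position 10): no conditioning environment matches → elsewhere allophone [t].
Occurrence 4 (position 11): no conditioning environment matches → elsewhere allophone [t].
Occurrence 5 (position 13): no conditioning environment matches → elsewhere allophone [t].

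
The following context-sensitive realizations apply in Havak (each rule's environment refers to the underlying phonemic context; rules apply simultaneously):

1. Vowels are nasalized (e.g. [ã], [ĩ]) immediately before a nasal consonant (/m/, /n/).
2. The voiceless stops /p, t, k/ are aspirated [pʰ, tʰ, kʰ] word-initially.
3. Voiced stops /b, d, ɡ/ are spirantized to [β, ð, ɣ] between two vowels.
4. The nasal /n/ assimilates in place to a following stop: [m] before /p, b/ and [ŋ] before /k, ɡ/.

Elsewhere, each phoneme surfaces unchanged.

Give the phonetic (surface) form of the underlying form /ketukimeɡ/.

/k/ (word-initial): word-initially, so rule 2 applies → [kʰ].
/e/ (between /k/ and /t/) is in the target of rule 1 but the environment (before a nasal consonant) is not met → [e].
/t/ (between /e/ and /u/): rule 2 targets it, but not word-initially → unchanged [t].
/u/ (between /t/ and /k/): rule 1 targets it, but not before a nasal consonant → unchanged [u].
/k/ (between /u/ and /i/) is in the target of rule 2 but the environment (word-initially) is not met → [k].
Rule 1 applies to /i/ (between /k/ and /m/: before a nasal consonant) → [ĩ].
/m/ (between /i/ and /e/): no rule targets it → [m].
/e/ (between /m/ and /ɡ/): rule 1 targets it, but not before a nasal consonant → unchanged [e].
/ɡ/ — word-final; rule 3 does not apply here → [ɡ].

[kʰetukĩmeɡ]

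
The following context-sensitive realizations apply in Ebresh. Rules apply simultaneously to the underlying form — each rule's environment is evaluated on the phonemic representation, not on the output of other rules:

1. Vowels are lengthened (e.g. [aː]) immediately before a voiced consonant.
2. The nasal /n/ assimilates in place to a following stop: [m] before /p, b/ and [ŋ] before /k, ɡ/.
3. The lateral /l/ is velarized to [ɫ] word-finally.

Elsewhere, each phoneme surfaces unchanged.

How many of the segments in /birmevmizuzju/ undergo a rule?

4

Segments that undergo a rule: /i/ → [iː] (rule 1); /e/ → [eː] (rule 1); /i/ → [iː] (rule 1); /u/ → [uː] (rule 1).
All other segments surface unchanged.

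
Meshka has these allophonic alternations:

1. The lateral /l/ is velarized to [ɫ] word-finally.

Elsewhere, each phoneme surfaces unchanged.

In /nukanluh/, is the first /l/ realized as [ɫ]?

No

/l/ (between /n/ and /u/) fails the environment for rule 1, so it stays [l].
The actual realization is [l], not [ɫ].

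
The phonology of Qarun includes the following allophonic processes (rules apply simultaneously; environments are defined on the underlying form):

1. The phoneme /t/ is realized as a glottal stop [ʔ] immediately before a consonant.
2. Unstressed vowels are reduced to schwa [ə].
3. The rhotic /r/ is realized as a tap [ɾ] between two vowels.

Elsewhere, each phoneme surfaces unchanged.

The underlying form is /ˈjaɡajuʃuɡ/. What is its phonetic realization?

/j/ stays [j].
/a/ (between /j/ and /ɡ/): rule 2 targets it, but not in an unstressed syllable → unchanged [a].
/ɡ/ (between /a/ and /a/): no rule targets it → [ɡ].
/a/ (between /ɡ/ and /j/): in an unstressed syllable, so rule 2 applies → [ə].
/j/ — not in any rule's target class → [j].
/u/ (between /j/ and /ʃ/) occurs in an unstressed syllable → [ə] by rule 2.
/ʃ/ (between /u/ and /u/) is unaffected → [ʃ].
/u/ — between /ʃ/ and /ɡ/, in an unstressed syllable — surfaces as [ə] (rule 2).
/ɡ/ stays [ɡ].

[ˈjaɡəjəʃəɡ]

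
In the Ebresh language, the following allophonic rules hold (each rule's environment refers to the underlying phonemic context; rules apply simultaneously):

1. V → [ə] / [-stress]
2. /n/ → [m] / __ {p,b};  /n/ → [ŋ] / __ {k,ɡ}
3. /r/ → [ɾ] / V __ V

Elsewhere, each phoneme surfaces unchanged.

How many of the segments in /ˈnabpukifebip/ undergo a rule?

Segments that undergo a rule: /u/ → [ə] (rule 1); /i/ → [ə] (rule 1); /e/ → [ə] (rule 1); /i/ → [ə] (rule 1).
All other segments surface unchanged.

4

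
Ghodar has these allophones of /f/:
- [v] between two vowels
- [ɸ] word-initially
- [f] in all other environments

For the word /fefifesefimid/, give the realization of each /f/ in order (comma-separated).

Occurrence 1 (position 1): word-initially → [ɸ].
Occurrence 2 (position 3): between two vowels → [v].
Occurrence 3 (position 5): between two vowels → [v].
Occurrence 4 (position 9): between two vowels → [v].

[ɸ], [v], [v], [v]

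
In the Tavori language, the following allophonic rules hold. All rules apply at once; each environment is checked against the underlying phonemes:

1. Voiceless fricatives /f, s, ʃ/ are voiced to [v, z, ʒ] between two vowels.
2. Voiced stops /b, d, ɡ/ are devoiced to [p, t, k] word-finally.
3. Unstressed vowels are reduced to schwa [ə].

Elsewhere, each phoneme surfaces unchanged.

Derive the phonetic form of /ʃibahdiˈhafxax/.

/ʃ/ (word-initial) is in the target of rule 1 but the environment (between two vowels) is not met → [ʃ].
/i/ (between /ʃ/ and /b/): in an unstressed syllable, so rule 3 applies → [ə].
/b/ (between /i/ and /a/): rule 2 targets it, but not word-finally → unchanged [b].
/a/ (between /b/ and /h/): in an unstressed syllable, so rule 3 applies → [ə].
/h/ (between /a/ and /d/): no rule targets it → [h].
/d/ (between /h/ and /i/) fails the environment for rule 2, so it stays [d].
/i/ meets the environment for rule 3 (in an unstressed syllable) → [ə].
/h/ stays [h].
/a/ (between /h/ and /f/): rule 3 targets it, but not in an unstressed syllable → unchanged [a].
/f/ — between /a/ and /x/; rule 1 does not apply here → [f].
/x/ stays [x].
/a/ meets the environment for rule 3 (in an unstressed syllable) → [ə].
/x/ — not in any rule's target class → [x].

[ʃəbəhdəˈhafxəx]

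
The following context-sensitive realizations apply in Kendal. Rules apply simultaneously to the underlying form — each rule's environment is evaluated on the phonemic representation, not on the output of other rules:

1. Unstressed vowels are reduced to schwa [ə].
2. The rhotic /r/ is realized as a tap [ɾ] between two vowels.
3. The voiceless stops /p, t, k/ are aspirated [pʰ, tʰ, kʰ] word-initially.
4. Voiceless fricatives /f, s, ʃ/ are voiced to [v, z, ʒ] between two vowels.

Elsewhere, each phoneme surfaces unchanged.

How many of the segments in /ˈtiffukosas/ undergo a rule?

Segments that undergo a rule: /t/ → [tʰ] (rule 3); /u/ → [ə] (rule 1); /o/ → [ə] (rule 1); /s/ → [z] (rule 4); /a/ → [ə] (rule 1).
All other segments surface unchanged.

5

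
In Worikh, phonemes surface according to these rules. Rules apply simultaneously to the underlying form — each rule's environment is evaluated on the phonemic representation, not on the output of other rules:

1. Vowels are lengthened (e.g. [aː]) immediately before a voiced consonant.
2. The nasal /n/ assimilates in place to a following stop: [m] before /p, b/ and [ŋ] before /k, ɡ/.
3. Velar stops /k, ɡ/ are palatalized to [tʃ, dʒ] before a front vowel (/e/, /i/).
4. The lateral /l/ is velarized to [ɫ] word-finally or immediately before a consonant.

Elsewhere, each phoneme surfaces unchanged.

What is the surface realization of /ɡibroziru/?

/ɡ/ meets the environment for rule 3 (before a front vowel) → [dʒ].
/i/ (between /ɡ/ and /b/) occurs before a voiced consonant → [iː] by rule 1.
/o/ (between /r/ and /z/): before a voiced consonant, so rule 1 applies → [oː].
/i/ (between /z/ and /r/) occurs before a voiced consonant → [iː] by rule 1.
/u/ (word-final) fails the environment for rule 1, so it stays [u].

[dʒiːbroːziːru]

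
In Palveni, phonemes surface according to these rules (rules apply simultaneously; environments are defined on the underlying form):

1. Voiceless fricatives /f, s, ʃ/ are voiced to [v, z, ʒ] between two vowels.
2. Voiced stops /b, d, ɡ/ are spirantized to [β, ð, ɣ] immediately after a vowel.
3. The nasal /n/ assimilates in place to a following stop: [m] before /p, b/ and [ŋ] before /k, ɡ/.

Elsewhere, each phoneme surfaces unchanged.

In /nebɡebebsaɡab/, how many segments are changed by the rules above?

5

Segments that undergo a rule: /b/ → [β] (rule 2); /b/ → [β] (rule 2); /b/ → [β] (rule 2); /ɡ/ → [ɣ] (rule 2); /b/ → [β] (rule 2).
All other segments surface unchanged.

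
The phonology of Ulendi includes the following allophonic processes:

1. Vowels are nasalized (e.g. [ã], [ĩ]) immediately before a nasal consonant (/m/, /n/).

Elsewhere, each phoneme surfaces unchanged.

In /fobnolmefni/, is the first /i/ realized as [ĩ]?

/i/ (word-final): rule 1 targets it, but not before a nasal consonant → unchanged [i].
The actual realization is [i], not [ĩ].

No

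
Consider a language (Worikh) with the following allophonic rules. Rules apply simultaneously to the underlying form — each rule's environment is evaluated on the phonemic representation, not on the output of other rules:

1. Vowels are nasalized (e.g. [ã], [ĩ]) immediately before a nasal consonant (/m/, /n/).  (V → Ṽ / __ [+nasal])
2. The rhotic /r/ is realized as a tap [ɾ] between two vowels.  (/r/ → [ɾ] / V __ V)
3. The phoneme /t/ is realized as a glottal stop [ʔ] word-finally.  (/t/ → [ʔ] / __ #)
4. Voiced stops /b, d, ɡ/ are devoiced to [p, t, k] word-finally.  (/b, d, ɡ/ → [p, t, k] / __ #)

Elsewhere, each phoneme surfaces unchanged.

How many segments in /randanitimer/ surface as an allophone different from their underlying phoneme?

Segments that undergo a rule: /a/ → [ã] (rule 1); /a/ → [ã] (rule 1); /i/ → [ĩ] (rule 1).
All other segments surface unchanged.

3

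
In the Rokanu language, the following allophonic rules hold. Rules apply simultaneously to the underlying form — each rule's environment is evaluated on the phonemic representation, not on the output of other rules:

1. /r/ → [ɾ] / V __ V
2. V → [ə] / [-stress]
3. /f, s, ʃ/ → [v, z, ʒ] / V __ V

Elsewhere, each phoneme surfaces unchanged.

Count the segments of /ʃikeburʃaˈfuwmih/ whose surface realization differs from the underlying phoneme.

6

Segments that undergo a rule: /i/ → [ə] (rule 2); /e/ → [ə] (rule 2); /u/ → [ə] (rule 2); /a/ → [ə] (rule 2); /f/ → [v] (rule 3); /i/ → [ə] (rule 2).
All other segments surface unchanged.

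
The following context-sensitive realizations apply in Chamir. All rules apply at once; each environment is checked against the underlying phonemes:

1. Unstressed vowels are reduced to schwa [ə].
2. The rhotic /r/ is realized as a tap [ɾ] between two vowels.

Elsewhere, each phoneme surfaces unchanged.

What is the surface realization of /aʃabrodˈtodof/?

/a/ — word-initial, in an unstressed syllable — surfaces as [ə] (rule 1).
/a/ meets the environment for rule 1 (in an unstressed syllable) → [ə].
/r/ (between /b/ and /o/): rule 2 targets it, but not between two vowels → unchanged [r].
/o/ meets the environment for rule 1 (in an unstressed syllable) → [ə].
/o/ — between /t/ and /d/; rule 1 does not apply here → [o].
/o/ (between /d/ and /f/): in an unstressed syllable, so rule 1 applies → [ə].

[əʃəbrədˈtodəf]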